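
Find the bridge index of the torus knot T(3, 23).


The bridge number of T(p,q) is min(p,q).
min(3, 23) = 3

3


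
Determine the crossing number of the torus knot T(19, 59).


For a torus knot T(p, q) with gcd(p,q)=1,
the crossing number is min(p*(q-1), q*(p-1)).
p*(q-1) = 19*58 = 1102
q*(p-1) = 59*18 = 1062
min(1102, 1062) = 1062

1062


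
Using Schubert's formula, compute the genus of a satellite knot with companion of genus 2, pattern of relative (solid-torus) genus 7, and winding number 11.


Schubert: g(satellite) = g_rel(pattern) + |winding| * g(companion),
where g_rel(pattern) is the genus of the pattern relative to the solid torus.
= 7 + 11 * 2
= 7 + 22 = 29

29


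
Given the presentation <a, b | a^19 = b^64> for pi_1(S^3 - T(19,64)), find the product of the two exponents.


The relation is a^19 = b^64.
Product of exponents = 19 * 64
= 1216

1216


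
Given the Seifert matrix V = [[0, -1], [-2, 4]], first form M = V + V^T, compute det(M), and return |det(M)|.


Step 1: Form V + V^T where V = [[0, -1], [-2, 4]]
  V^T = [[0, -2], [-1, 4]]
  V + V^T = [[0, -3], [-3, 8]]
Step 2: det(V + V^T) = 0*8 - (-3)*(-3)
  = 0 - 9 = -9
Step 3: Knot determinant = |det(V + V^T)| = |-9| = 9

9


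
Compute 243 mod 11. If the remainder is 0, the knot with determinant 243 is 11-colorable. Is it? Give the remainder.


Step 1: A knot is p-colorable if and only if p divides its determinant.
Step 2: Compute 243 mod 11.
243 = 22 * 11 + 1
Step 3: 243 mod 11 = 1
Step 4: The knot is 11-colorable: no

1


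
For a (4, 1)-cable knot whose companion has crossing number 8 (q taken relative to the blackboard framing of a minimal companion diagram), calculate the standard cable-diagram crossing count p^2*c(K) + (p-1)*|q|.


Step 1: Each of the c(K) crossings of the companion diagram becomes p*p = p^2 crossings among the p parallel strands, and each of the |q| twists s_1 s_2 ... s_(p-1) adds (p-1) crossings.
  Crossings = p^2 * c(K) + (p-1)*|q|
Step 2: = 4^2 * 8 + (4-1)*1
Step 3: = 16*8 + 3*1
Step 4: = 128 + 3 = 131

131


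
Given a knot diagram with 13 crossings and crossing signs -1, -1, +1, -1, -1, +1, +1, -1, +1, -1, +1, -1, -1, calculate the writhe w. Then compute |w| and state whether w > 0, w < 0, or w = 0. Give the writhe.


Step 1: Count positive crossings (+1).
Positive crossings: 5
Step 2: Count negative crossings (-1).
Negative crossings: 8
Step 3: Writhe = (positive) - (negative)
w = 5 - 8 = -3
Step 4: |w| = 3, and w is negative

-3


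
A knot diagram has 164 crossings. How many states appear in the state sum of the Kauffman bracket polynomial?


Each crossing contributes 2 choices (A-smoothing or B-smoothing).
Total states = 2^164 = 23384026197294446691258957323460528314494920687616

23384026197294446691258957323460528314494920687616


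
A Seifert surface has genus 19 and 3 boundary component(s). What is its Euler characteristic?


chi = 2 - 2g - b
= 2 - 2*19 - 3
= 2 - 38 - 3 = -39

-39


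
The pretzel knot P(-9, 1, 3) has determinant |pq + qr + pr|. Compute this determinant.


Step 1: Compute pq + qr + pr.
pq = (-9)*1 = -9
qr = 1*3 = 3
pr = (-9)*3 = -27
pq + qr + pr = -9 + 3 + (-27) = -33
Step 2: Take absolute value.
det(P(-9,1,3)) = |-33| = 33

33


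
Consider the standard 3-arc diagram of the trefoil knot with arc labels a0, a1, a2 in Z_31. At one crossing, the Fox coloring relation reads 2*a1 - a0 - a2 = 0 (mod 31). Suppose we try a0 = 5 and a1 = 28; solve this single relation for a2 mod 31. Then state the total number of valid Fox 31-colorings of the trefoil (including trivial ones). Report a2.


Step 1: Apply the given crossing relation 2*a1 - a0 - a2 = 0 (mod 31).
  a2 = 2*a1 - a0 mod 31
  a2 = 2*28 - 5 mod 31
  a2 = 56 - 5 mod 31
  a2 = 51 mod 31 = 20
Step 2: The trefoil has determinant 3.
  Number of Fox p-colorings (p prime) is p^2 if p = 3, else p.
  Since 31 does not divide 3, only trivial (constant) colorings exist.
  (So the trial a0 = 5, a1 = 28 with a0 != a1 does NOT extend to a valid coloring of the whole trefoil: the other two crossing relations require 3*(a1 - a0) = 0 (mod 31), which fails.)
  Total colorings = 31
Step 3: a2 = 20, total Fox 31-colorings = 31

20


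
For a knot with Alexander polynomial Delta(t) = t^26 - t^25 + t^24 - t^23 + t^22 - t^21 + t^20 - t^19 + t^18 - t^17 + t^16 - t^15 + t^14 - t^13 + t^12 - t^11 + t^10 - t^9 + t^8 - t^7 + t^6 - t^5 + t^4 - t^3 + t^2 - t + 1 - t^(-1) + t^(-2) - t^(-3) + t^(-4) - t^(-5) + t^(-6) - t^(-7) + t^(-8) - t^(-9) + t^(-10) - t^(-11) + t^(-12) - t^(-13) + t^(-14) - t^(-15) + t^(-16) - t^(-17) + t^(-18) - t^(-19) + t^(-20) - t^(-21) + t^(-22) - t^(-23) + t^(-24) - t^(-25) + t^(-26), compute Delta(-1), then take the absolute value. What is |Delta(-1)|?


Step 1: The polynomial has 53 terms with alternating signs, exponents from 26 down to -26.
Step 2: Substitute t = -1. The i-th term has coefficient (-1)^i and exponent (m-i),
  so its value is (-1)^i * (-1)^(m-i) = (-1)^m = 1 for every i.
Step 3: All 53 terms equal 1, so Delta(-1) = 53 * (1) = 53
Step 4: |Delta(-1)| = 53

53


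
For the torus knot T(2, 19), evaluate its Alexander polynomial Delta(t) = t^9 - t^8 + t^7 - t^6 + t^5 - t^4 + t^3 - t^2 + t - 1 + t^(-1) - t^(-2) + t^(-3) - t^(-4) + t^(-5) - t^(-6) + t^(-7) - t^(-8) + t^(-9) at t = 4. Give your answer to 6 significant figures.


Substituting t = 4 into Delta(t) = t^9 - t^8 + t^7 - t^6 + t^5 - t^4 + t^3 - t^2 + t - 1 + t^(-1) - t^(-2) + t^(-3) - t^(-4) + t^(-5) - t^(-6) + t^(-7) - t^(-8) + t^(-9):
Term values: (262144) + (-65536) + (16384) + (-4096) + (1024) + (-256) + (64) + (-16) + (4) + (-1) + (0.25) + (-0.0625) + (0.015625) + (-0.00390625) + (0.000976562) + (-0.000244141) + (6.10352e-05) + (-1.52588e-05) + (3.8147e-06)
Sum = 209715.2
Rounded to 6 significant figures: 209715

209715


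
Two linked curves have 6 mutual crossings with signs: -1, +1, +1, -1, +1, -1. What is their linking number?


Step 1: Count positive crossings: 3
Step 2: Count negative crossings: 3
Step 3: Sum of signs = 3 - 3 = 0
Step 4: Linking number = sum/2 = 0/2 = 0

0


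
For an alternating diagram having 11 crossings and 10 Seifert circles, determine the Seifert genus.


For alternating knots, g = (c - s + 1)/2.
= (11 - 10 + 1)/2
= 2/2 = 1

1


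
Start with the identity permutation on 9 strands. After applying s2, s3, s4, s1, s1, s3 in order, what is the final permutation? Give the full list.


Starting with identity [1, 2, 3, 4, 5, 6, 7, 8, 9].
Apply generators in sequence:
  After s2: [1, 3, 2, 4, 5, 6, 7, 8, 9]
  After s3: [1, 3, 4, 2, 5, 6, 7, 8, 9]
  After s4: [1, 3, 4, 5, 2, 6, 7, 8, 9]
  After s1: [3, 1, 4, 5, 2, 6, 7, 8, 9]
  After s1: [1, 3, 4, 5, 2, 6, 7, 8, 9]
  After s3: [1, 3, 5, 4, 2, 6, 7, 8, 9]
Final permutation: [1, 3, 5, 4, 2, 6, 7, 8, 9]

[1, 3, 5, 4, 2, 6, 7, 8, 9]


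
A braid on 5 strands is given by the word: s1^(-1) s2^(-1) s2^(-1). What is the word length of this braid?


The word length counts the number of generators (including inverses).
Listing each generator: s1^(-1), s2^(-1), s2^(-1)
There are 3 generators in this braid word.

3


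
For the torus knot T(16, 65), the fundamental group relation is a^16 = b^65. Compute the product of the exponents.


The relation is a^16 = b^65.
Product of exponents = 16 * 65
= 1040

1040


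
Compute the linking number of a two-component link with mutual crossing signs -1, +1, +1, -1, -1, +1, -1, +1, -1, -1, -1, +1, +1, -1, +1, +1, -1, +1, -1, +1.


Step 1: Count positive crossings: 10
Step 2: Count negative crossings: 10
Step 3: Sum of signs = 10 - 10 = 0
Step 4: Linking number = sum/2 = 0/2 = 0

0


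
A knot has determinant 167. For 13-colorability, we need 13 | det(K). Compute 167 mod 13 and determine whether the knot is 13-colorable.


Step 1: A knot is p-colorable if and only if p divides its determinant.
Step 2: Compute 167 mod 13.
167 = 12 * 13 + 11
Step 3: 167 mod 13 = 11
Step 4: The knot is 13-colorable: no

11


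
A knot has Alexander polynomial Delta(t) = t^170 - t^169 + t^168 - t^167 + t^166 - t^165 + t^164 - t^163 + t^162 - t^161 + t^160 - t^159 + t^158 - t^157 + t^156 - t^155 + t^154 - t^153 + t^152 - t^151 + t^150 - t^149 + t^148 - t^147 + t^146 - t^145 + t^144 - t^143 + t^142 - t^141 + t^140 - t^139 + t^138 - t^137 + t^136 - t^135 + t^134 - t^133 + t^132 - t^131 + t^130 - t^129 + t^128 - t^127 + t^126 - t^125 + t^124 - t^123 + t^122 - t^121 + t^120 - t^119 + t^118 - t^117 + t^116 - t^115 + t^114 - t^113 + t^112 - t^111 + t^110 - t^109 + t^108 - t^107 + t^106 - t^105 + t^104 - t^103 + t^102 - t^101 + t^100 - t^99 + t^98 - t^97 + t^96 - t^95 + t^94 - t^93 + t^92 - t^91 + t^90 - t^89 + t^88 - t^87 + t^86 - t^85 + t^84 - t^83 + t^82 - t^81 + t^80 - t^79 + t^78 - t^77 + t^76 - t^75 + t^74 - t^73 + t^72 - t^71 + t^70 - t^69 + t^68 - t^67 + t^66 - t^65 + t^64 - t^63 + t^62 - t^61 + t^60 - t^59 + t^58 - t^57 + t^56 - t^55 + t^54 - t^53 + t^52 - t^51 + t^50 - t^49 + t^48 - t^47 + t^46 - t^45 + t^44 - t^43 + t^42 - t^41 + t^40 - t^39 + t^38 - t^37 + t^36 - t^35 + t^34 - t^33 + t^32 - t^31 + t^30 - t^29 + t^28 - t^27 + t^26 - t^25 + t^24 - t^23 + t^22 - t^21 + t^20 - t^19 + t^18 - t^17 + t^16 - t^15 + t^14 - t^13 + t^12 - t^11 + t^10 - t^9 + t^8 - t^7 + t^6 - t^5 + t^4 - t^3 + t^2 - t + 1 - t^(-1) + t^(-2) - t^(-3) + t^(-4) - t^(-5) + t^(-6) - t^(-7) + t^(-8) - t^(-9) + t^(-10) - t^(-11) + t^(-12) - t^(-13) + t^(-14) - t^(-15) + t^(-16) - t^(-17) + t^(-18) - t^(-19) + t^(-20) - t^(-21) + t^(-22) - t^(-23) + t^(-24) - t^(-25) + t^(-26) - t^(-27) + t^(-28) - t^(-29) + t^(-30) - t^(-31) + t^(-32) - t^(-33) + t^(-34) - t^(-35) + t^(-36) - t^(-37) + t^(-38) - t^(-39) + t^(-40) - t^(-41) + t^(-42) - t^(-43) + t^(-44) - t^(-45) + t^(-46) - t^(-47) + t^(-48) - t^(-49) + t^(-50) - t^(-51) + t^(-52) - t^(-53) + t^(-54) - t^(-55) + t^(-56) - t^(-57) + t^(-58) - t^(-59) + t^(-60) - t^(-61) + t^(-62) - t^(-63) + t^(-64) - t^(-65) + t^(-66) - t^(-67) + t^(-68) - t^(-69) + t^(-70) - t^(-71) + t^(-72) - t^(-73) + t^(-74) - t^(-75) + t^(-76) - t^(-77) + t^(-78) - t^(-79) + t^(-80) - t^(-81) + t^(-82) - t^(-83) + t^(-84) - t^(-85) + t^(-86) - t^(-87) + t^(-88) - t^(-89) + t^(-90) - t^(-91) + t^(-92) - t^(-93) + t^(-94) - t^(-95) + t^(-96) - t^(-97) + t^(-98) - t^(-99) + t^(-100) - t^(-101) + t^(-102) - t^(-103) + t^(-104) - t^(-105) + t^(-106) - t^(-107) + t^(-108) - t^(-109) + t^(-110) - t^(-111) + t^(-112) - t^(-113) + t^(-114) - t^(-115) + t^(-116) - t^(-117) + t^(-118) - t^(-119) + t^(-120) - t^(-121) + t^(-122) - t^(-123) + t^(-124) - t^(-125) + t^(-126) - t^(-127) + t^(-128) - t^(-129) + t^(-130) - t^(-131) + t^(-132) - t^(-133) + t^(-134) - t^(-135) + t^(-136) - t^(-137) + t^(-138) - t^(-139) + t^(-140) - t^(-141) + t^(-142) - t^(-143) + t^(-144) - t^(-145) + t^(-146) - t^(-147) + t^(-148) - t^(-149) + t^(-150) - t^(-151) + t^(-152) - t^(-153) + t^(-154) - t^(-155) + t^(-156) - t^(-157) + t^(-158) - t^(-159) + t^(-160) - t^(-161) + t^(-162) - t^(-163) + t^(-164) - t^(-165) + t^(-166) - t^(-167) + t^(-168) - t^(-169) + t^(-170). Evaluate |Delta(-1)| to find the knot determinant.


Step 1: The polynomial has 341 terms with alternating signs, exponents from 170 down to -170.
Step 2: Substitute t = -1. The i-th term has coefficient (-1)^i and exponent (m-i),
  so its value is (-1)^i * (-1)^(m-i) = (-1)^m = 1 for every i.
Step 3: All 341 terms equal 1, so Delta(-1) = 341 * (1) = 341
Step 4: |Delta(-1)| = 341

341


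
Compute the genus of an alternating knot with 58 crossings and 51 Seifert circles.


For alternating knots, g = (c - s + 1)/2.
= (58 - 51 + 1)/2
= 8/2 = 4

4


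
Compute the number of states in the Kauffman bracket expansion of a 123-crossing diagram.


Each crossing contributes 2 choices (A-smoothing or B-smoothing).
Total states = 2^123 = 10633823966279326983230456482242756608

10633823966279326983230456482242756608


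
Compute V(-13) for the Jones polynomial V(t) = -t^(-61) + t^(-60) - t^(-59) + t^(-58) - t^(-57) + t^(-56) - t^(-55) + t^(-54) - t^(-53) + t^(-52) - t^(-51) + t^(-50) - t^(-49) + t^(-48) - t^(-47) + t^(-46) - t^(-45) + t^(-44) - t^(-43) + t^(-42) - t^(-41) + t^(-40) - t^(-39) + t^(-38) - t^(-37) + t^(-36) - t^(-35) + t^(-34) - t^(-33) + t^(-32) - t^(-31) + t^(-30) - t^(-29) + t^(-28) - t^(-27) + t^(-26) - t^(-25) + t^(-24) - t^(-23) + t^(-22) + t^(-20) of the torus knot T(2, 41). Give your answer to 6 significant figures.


Substituting t = -13 into V(t) = -t^(-61) + t^(-60) - t^(-59) + t^(-58) - t^(-57) + t^(-56) - t^(-55) + t^(-54) - t^(-53) + t^(-52) - t^(-51) + t^(-50) - t^(-49) + t^(-48) - t^(-47) + t^(-46) - t^(-45) + t^(-44) - t^(-43) + t^(-42) - t^(-41) + t^(-40) - t^(-39) + t^(-38) - t^(-37) + t^(-36) - t^(-35) + t^(-34) - t^(-33) + t^(-32) - t^(-31) + t^(-30) - t^(-29) + t^(-28) - t^(-27) + t^(-26) - t^(-25) + t^(-24) - t^(-23) + t^(-22) + t^(-20):
  (-)t^(-61) = 1.12061e-68
  (+)t^(-60) = 1.4568e-67
  (-)t^(-59) = 1.89384e-66
  (+)t^(-58) = 2.46199e-65
  (-)t^(-57) = 3.20058e-64
  (+)t^(-56) = 4.16076e-63
  (-)t^(-55) = 5.40898e-62
  (+)t^(-54) = 7.03168e-61
  (-)t^(-53) = 9.14118e-60
  (+)t^(-52) = 1.18835e-58
  (-)t^(-51) = 1.54486e-57
  (+)t^(-50) = 2.00832e-56
  (-)t^(-49) = 2.61081e-55
  (+)t^(-48) = 3.39406e-54
  (-)t^(-47) = 4.41227e-53
  (+)t^(-46) = 5.73596e-52
  (-)t^(-45) = 7.45674e-51
  (+)t^(-44) = 9.69377e-50
  (-)t^(-43) = 1.26019e-48
  (+)t^(-42) = 1.63825e-47
  (-)t^(-41) = 2.12972e-46
  (+)t^(-40) = 2.76864e-45
  (-)t^(-39) = 3.59923e-44
  (+)t^(-38) = 4.679e-43
  (-)t^(-37) = 6.08269e-42
  (+)t^(-36) = 7.9075e-41
  (-)t^(-35) = 1.02798e-39
  (+)t^(-34) = 1.33637e-38
  (-)t^(-33) = 1.73728e-37
  (+)t^(-32) = 2.25846e-36
  (-)t^(-31) = 2.936e-35
  (+)t^(-30) = 3.8168e-34
  (-)t^(-29) = 4.96184e-33
  (+)t^(-28) = 6.45039e-32
  (-)t^(-27) = 8.38551e-31
  (+)t^(-26) = 1.09012e-29
  (-)t^(-25) = 1.41715e-28
  (+)t^(-24) = 1.8423e-27
  (-)t^(-23) = 2.39499e-26
  (+)t^(-22) = 3.11348e-25
  (+)t^(-20) = 5.26178e-23
Sum = (1.12061e-68) + (1.4568e-67) + (1.89384e-66) + (2.46199e-65) + (3.20058e-64) + (4.16076e-63) + (5.40898e-62) + (7.03168e-61) + (9.14118e-60) + (1.18835e-58) + (1.54486e-57) + (2.00832e-56) + (2.61081e-55) + (3.39406e-54) + (4.41227e-53) + (5.73596e-52) + (7.45674e-51) + (9.69377e-50) + (1.26019e-48) + (1.63825e-47) + (2.12972e-46) + (2.76864e-45) + (3.59923e-44) + (4.679e-43) + (6.08269e-42) + (7.9075e-41) + (1.02798e-39) + (1.33637e-38) + (1.73728e-37) + (2.25846e-36) + (2.936e-35) + (3.8168e-34) + (4.96184e-33) + (6.45039e-32) + (8.38551e-31) + (1.09012e-29) + (1.41715e-28) + (1.8423e-27) + (2.39499e-26) + (3.11348e-25) + (5.26178e-23)
= 5.295512627e-23
Rounded to 6 significant figures: 5.29551e-23

5.29551e-23


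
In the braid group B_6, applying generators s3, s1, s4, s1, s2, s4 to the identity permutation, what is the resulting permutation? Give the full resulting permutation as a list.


Starting with identity [1, 2, 3, 4, 5, 6].
Apply generators in sequence:
  After s3: [1, 2, 4, 3, 5, 6]
  After s1: [2, 1, 4, 3, 5, 6]
  After s4: [2, 1, 4, 5, 3, 6]
  After s1: [1, 2, 4, 5, 3, 6]
  After s2: [1, 4, 2, 5, 3, 6]
  After s4: [1, 4, 2, 3, 5, 6]
Final permutation: [1, 4, 2, 3, 5, 6]

[1, 4, 2, 3, 5, 6]


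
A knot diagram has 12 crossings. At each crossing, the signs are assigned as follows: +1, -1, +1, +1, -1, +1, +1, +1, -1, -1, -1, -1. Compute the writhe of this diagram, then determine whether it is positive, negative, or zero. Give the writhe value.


Step 1: Count positive crossings (+1).
Positive crossings: 6
Step 2: Count negative crossings (-1).
Negative crossings: 6
Step 3: Writhe = (positive) - (negative)
w = 6 - 6 = 0
Step 4: |w| = 0, and w is zero

0


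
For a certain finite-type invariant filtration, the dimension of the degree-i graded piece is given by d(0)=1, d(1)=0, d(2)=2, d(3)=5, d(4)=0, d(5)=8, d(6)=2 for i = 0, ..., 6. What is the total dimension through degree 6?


Total dimension = d(0) + d(1) + ... + d(6)
= 1 + 0 + 2 + 5 + 0 + 8 + 2
= 18

18


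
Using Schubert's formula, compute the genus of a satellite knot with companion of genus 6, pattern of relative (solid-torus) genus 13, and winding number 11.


Schubert: g(satellite) = g_rel(pattern) + |winding| * g(companion),
where g_rel(pattern) is the genus of the pattern relative to the solid torus.
= 13 + 11 * 6
= 13 + 66 = 79

79


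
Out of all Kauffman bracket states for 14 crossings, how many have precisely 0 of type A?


We choose which 0 of 14 crossings get A-smoothings.
C(14, 0) = 14! / (0! * 14!)
= 1

1


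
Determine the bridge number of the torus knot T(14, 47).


The bridge number of T(p,q) is min(p,q).
min(14, 47) = 14

14


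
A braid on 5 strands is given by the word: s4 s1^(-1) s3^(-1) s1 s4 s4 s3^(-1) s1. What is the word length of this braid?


The word length counts the number of generators (including inverses).
Listing each generator: s4, s1^(-1), s3^(-1), s1, s4, s4, s3^(-1), s1
There are 8 generators in this braid word.

8


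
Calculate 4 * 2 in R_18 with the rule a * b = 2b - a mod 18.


4 * 2 = 2*2 - 4 mod 18
= 4 - 4 mod 18
= 0 mod 18 = 0

0


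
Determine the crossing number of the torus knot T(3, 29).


For a torus knot T(p, q) with gcd(p,q)=1,
the crossing number is min(p*(q-1), q*(p-1)).
p*(q-1) = 3*28 = 84
q*(p-1) = 29*2 = 58
min(84, 58) = 58

58


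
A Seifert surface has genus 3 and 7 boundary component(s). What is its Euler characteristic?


chi = 2 - 2g - b
= 2 - 2*3 - 7
= 2 - 6 - 7 = -11

-11


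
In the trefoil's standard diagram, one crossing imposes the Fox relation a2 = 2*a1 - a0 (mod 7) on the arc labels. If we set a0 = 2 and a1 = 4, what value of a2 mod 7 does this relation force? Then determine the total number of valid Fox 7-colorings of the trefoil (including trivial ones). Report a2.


Step 1: Apply the given crossing relation 2*a1 - a0 - a2 = 0 (mod 7).
  a2 = 2*a1 - a0 mod 7
  a2 = 2*4 - 2 mod 7
  a2 = 8 - 2 mod 7
  a2 = 6 mod 7 = 6
Step 2: The trefoil has determinant 3.
  Number of Fox p-colorings (p prime) is p^2 if p = 3, else p.
  Since 7 does not divide 3, only trivial (constant) colorings exist.
  (So the trial a0 = 2, a1 = 4 with a0 != a1 does NOT extend to a valid coloring of the whole trefoil: the other two crossing relations require 3*(a1 - a0) = 0 (mod 7), which fails.)
  Total colorings = 7
Step 3: a2 = 6, total Fox 7-colorings = 7

6


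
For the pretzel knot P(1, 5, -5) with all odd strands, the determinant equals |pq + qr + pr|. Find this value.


Step 1: Compute pq + qr + pr.
pq = 1*5 = 5
qr = 5*(-5) = -25
pr = 1*(-5) = -5
pq + qr + pr = 5 + (-25) + (-5) = -25
Step 2: Take absolute value.
det(P(1,5,-5)) = |-25| = 25

25


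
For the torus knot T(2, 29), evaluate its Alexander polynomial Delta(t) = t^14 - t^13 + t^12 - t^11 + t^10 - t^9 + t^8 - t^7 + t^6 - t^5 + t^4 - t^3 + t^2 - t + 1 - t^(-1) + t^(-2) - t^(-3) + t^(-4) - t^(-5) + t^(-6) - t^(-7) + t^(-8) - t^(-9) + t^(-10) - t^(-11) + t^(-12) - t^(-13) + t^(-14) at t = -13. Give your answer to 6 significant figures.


Substituting t = -13 into Delta(t) = t^14 - t^13 + t^12 - t^11 + t^10 - t^9 + t^8 - t^7 + t^6 - t^5 + t^4 - t^3 + t^2 - t + 1 - t^(-1) + t^(-2) - t^(-3) + t^(-4) - t^(-5) + t^(-6) - t^(-7) + t^(-8) - t^(-9) + t^(-10) - t^(-11) + t^(-12) - t^(-13) + t^(-14):
Term values: (3937376385699289) + (302875106592253) + (23298085122481) + (1792160394037) + (137858491849) + (10604499373) + (815730721) + (62748517) + (4826809) + (371293) + (28561) + (2197) + (169) + (13) + (1) + (0.0769231) + (0.00591716) + (0.000455166) + (3.50128e-05) + (2.69329e-06) + (2.07176e-07) + (1.59366e-08) + (1.22589e-09) + (9.42996e-11) + (7.25382e-12) + (5.57986e-13) + (4.2922e-14) + (3.30169e-15) + (2.53976e-16)
Sum = 4.265491085e+15
Rounded to 6 significant figures: 4.26549e+15

4.26549e+15


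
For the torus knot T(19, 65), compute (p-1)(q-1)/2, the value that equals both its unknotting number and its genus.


For a torus knot T(p,q), both the unknotting number and genus equal (p-1)(q-1)/2.
= (19-1)(65-1)/2
= 18*64/2
= 1152/2 = 576

576


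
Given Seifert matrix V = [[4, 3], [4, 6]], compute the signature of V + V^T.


Step 1: V + V^T = [[8, 7], [7, 12]]
Step 2: trace = 20, det = 47
Step 3: Discriminant = 20^2 - 4*47 = 212
Step 4: Eigenvalues: 17.2801, 2.71989
Step 5: Signature = (# positive eigenvalues) - (# negative eigenvalues) = 2

2


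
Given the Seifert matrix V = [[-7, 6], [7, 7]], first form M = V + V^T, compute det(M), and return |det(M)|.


Step 1: Form V + V^T where V = [[-7, 6], [7, 7]]
  V^T = [[-7, 7], [6, 7]]
  V + V^T = [[-14, 13], [13, 14]]
Step 2: det(V + V^T) = (-14)*14 - 13*13
  = -196 - 169 = -365
Step 3: Knot determinant = |det(V + V^T)| = |-365| = 365

365


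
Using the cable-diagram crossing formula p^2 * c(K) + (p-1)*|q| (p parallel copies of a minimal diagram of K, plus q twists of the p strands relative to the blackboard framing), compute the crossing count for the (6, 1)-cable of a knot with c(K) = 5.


Step 1: Each of the c(K) crossings of the companion diagram becomes p*p = p^2 crossings among the p parallel strands, and each of the |q| twists s_1 s_2 ... s_(p-1) adds (p-1) crossings.
  Crossings = p^2 * c(K) + (p-1)*|q|
Step 2: = 6^2 * 5 + (6-1)*1
Step 3: = 36*5 + 5*1
Step 4: = 180 + 5 = 185

185


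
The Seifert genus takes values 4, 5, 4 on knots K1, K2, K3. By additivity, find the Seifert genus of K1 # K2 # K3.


The Seifert genus is additive under connected sum.
Seifert genus(K1 # K2 # K3) = (4) + (5) + (4)
= 13

13


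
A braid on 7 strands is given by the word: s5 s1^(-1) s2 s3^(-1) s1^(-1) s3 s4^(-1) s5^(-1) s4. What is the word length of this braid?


The word length counts the number of generators (including inverses).
Listing each generator: s5, s1^(-1), s2, s3^(-1), s1^(-1), s3, s4^(-1), s5^(-1), s4
There are 9 generators in this braid word.

9


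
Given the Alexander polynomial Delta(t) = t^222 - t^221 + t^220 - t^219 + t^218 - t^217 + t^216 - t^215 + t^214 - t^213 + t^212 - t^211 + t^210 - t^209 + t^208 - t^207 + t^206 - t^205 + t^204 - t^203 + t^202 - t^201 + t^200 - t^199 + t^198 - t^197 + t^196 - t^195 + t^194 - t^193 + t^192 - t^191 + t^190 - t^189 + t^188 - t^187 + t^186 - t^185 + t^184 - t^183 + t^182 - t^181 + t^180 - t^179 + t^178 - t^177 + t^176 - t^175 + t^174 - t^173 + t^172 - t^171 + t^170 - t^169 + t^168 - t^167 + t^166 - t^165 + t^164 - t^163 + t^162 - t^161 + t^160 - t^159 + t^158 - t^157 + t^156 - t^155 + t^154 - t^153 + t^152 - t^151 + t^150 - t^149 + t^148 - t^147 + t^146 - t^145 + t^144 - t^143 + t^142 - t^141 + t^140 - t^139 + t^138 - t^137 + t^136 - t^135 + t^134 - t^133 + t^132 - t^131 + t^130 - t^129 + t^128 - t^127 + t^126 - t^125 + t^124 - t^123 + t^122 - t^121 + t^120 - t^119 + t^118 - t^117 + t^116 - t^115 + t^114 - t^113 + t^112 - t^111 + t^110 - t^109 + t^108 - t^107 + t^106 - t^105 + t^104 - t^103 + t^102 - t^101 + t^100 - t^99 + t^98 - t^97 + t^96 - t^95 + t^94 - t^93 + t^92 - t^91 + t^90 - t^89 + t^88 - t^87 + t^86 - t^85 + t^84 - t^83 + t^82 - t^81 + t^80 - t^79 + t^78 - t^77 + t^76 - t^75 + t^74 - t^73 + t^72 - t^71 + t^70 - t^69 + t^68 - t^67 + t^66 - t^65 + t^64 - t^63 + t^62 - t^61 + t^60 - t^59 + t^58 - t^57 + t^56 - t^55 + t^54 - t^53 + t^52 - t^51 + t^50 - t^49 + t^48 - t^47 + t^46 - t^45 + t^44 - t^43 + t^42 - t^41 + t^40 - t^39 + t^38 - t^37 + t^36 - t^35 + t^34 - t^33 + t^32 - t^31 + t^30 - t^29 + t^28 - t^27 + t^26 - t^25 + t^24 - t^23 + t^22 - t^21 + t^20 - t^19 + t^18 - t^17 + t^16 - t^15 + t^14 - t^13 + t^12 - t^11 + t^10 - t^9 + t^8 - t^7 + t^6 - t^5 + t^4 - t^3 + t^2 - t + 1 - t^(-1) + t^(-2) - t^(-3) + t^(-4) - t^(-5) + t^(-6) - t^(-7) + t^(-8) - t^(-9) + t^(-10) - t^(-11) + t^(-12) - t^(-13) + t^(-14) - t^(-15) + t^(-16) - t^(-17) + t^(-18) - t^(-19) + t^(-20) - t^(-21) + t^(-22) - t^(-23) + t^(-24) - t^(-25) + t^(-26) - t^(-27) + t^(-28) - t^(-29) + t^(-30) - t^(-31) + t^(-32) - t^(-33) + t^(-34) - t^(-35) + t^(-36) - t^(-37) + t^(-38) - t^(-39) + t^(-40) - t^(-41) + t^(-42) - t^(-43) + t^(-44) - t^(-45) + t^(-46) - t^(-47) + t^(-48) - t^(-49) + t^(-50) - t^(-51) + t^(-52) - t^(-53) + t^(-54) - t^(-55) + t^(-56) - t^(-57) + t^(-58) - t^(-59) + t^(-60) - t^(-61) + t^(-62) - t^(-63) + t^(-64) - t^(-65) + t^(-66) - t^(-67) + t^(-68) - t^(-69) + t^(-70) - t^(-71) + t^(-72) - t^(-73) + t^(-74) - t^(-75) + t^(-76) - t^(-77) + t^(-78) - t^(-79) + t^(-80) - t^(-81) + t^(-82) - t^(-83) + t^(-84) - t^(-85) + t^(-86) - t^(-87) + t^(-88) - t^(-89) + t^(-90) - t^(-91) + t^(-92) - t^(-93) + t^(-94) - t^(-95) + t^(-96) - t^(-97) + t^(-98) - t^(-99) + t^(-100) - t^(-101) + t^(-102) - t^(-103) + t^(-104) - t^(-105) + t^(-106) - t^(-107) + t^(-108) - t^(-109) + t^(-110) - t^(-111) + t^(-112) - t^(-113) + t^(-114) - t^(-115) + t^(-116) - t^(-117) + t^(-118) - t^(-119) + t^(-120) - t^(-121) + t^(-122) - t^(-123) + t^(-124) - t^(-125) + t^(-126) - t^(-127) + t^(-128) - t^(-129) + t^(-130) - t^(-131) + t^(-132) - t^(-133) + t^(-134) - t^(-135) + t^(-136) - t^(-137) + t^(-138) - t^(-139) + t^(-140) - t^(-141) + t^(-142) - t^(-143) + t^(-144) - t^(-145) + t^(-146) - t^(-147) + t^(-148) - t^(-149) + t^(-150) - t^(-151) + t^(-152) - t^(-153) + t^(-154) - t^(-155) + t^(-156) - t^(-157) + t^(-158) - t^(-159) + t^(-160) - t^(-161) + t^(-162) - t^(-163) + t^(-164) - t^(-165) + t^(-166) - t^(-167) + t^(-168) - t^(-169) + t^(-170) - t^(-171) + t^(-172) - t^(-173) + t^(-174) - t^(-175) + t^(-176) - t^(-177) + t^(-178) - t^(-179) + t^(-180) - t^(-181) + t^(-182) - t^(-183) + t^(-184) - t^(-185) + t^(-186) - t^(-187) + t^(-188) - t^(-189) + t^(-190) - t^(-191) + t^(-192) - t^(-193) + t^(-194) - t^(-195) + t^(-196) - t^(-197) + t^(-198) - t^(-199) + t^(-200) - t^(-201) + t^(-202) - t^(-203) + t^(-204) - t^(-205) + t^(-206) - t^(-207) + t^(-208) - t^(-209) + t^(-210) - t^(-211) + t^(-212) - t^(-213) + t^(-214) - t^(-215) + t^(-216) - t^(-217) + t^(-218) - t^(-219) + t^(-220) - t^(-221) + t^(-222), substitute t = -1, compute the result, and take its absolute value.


Step 1: The polynomial has 445 terms with alternating signs, exponents from 222 down to -222.
Step 2: Substitute t = -1. The i-th term has coefficient (-1)^i and exponent (m-i),
  so its value is (-1)^i * (-1)^(m-i) = (-1)^m = 1 for every i.
Step 3: All 445 terms equal 1, so Delta(-1) = 445 * (1) = 445
Step 4: |Delta(-1)| = 445

445


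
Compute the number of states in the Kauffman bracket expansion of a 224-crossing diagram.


Each crossing contributes 2 choices (A-smoothing or B-smoothing).
Total states = 2^224 = 26959946667150639794667015087019630673637144422540572481103610249216

26959946667150639794667015087019630673637144422540572481103610249216


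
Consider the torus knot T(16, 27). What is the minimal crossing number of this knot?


For a torus knot T(p, q) with gcd(p,q)=1,
the crossing number is min(p*(q-1), q*(p-1)).
p*(q-1) = 16*26 = 416
q*(p-1) = 27*15 = 405
min(416, 405) = 405

405


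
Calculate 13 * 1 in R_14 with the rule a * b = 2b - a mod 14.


13 * 1 = 2*1 - 13 mod 14
= 2 - 13 mod 14
= -11 mod 14 = 3

3


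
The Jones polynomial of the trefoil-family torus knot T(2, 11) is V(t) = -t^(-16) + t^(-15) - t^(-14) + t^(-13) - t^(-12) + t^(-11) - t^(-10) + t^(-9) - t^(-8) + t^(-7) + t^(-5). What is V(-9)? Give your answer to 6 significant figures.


Substituting t = -9 into V(t) = -t^(-16) + t^(-15) - t^(-14) + t^(-13) - t^(-12) + t^(-11) - t^(-10) + t^(-9) - t^(-8) + t^(-7) + t^(-5):
  (-)t^(-16) = -5.3966e-16
  (+)t^(-15) = -4.85694e-15
  (-)t^(-14) = -4.37124e-14
  (+)t^(-13) = -3.93412e-13
  (-)t^(-12) = -3.54071e-12
  (+)t^(-11) = -3.18664e-11
  (-)t^(-10) = -2.86797e-10
  (+)t^(-9) = -2.58117e-09
  (-)t^(-8) = -2.32306e-08
  (+)t^(-7) = -2.09075e-07
  (+)t^(-5) = -1.69351e-05
Sum = (-5.3966e-16) + (-4.85694e-15) + (-4.37124e-14) + (-3.93412e-13) + (-3.54071e-12) + (-3.18664e-11) + (-2.86797e-10) + (-2.58117e-09) + (-2.32306e-08) + (-2.09075e-07) + (-1.69351e-05)
= -1.717029736e-05
Rounded to 6 significant figures: -1.71703e-05

-1.71703e-05


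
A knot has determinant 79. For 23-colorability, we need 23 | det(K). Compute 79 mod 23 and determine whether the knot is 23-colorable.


Step 1: A knot is p-colorable if and only if p divides its determinant.
Step 2: Compute 79 mod 23.
79 = 3 * 23 + 10
Step 3: 79 mod 23 = 10
Step 4: The knot is 23-colorable: no

10


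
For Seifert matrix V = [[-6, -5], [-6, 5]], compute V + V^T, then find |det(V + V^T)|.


Step 1: Form V + V^T where V = [[-6, -5], [-6, 5]]
  V^T = [[-6, -6], [-5, 5]]
  V + V^T = [[-12, -11], [-11, 10]]
Step 2: det(V + V^T) = (-12)*10 - (-11)*(-11)
  = -120 - 121 = -241
Step 3: Knot determinant = |det(V + V^T)| = |-241| = 241

241


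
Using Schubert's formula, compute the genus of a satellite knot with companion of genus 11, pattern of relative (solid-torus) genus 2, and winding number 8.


Schubert: g(satellite) = g_rel(pattern) + |winding| * g(companion),
where g_rel(pattern) is the genus of the pattern relative to the solid torus.
= 2 + 8 * 11
= 2 + 88 = 90

90


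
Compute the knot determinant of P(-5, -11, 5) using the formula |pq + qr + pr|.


Step 1: Compute pq + qr + pr.
pq = (-5)*(-11) = 55
qr = (-11)*5 = -55
pr = (-5)*5 = -25
pq + qr + pr = 55 + (-55) + (-25) = -25
Step 2: Take absolute value.
det(P(-5,-11,5)) = |-25| = 25

25


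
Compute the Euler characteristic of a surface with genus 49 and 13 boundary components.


chi = 2 - 2g - b
= 2 - 2*49 - 13
= 2 - 98 - 13 = -109

-109


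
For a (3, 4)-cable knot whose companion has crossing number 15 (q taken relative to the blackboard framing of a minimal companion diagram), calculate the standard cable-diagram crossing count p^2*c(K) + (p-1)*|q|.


Step 1: Each of the c(K) crossings of the companion diagram becomes p*p = p^2 crossings among the p parallel strands, and each of the |q| twists s_1 s_2 ... s_(p-1) adds (p-1) crossings.
  Crossings = p^2 * c(K) + (p-1)*|q|
Step 2: = 3^2 * 15 + (3-1)*4
Step 3: = 9*15 + 2*4
Step 4: = 135 + 8 = 143

143


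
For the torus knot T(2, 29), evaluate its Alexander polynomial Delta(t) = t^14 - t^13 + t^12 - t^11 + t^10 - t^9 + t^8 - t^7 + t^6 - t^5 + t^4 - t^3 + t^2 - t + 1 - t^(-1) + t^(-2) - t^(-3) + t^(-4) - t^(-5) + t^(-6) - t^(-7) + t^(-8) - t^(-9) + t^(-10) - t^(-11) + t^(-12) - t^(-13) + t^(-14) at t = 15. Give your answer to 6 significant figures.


Substituting t = 15 into Delta(t) = t^14 - t^13 + t^12 - t^11 + t^10 - t^9 + t^8 - t^7 + t^6 - t^5 + t^4 - t^3 + t^2 - t + 1 - t^(-1) + t^(-2) - t^(-3) + t^(-4) - t^(-5) + t^(-6) - t^(-7) + t^(-8) - t^(-9) + t^(-10) - t^(-11) + t^(-12) - t^(-13) + t^(-14):
Term values: (29192926025390624) + (-1946195068359375) + (129746337890625) + (-8649755859375) + (576650390625) + (-38443359375) + (2562890625) + (-170859375) + (11390625) + (-759375) + (50625) + (-3375) + (225) + (-15) + (1) + (-0.0666667) + (0.00444444) + (-0.000296296) + (1.97531e-05) + (-1.31687e-06) + (8.77915e-08) + (-5.85277e-09) + (3.90184e-10) + (-2.60123e-11) + (1.73415e-12) + (-1.1561e-13) + (7.70735e-15) + (-5.13823e-16) + (3.42549e-17)
Sum = 2.736836815e+16
Rounded to 6 significant figures: 2.73684e+16

2.73684e+16


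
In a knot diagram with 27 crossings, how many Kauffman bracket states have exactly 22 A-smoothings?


We choose which 22 of 27 crossings get A-smoothings.
C(27, 22) = 27! / (22! * 5!)
= 80730

80730


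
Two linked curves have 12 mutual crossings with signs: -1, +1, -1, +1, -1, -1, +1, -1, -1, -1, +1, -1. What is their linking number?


Step 1: Count positive crossings: 4
Step 2: Count negative crossings: 8
Step 3: Sum of signs = 4 - 8 = -4
Step 4: Linking number = sum/2 = -4/2 = -2

-2


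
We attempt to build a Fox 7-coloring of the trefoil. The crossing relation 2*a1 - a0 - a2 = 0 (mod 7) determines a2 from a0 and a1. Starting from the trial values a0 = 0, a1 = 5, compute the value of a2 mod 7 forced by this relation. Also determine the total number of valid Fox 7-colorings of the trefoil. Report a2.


Step 1: Apply the given crossing relation 2*a1 - a0 - a2 = 0 (mod 7).
  a2 = 2*a1 - a0 mod 7
  a2 = 2*5 - 0 mod 7
  a2 = 10 - 0 mod 7
  a2 = 10 mod 7 = 3
Step 2: The trefoil has determinant 3.
  Number of Fox p-colorings (p prime) is p^2 if p = 3, else p.
  Since 7 does not divide 3, only trivial (constant) colorings exist.
  (So the trial a0 = 0, a1 = 5 with a0 != a1 does NOT extend to a valid coloring of the whole trefoil: the other two crossing relations require 3*(a1 - a0) = 0 (mod 7), which fails.)
  Total colorings = 7
Step 3: a2 = 3, total Fox 7-colorings = 7

3


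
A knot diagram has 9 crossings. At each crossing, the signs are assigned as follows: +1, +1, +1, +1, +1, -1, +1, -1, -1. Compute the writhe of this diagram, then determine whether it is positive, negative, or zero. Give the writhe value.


Step 1: Count positive crossings (+1).
Positive crossings: 6
Step 2: Count negative crossings (-1).
Negative crossings: 3
Step 3: Writhe = (positive) - (negative)
w = 6 - 3 = 3
Step 4: |w| = 3, and w is positive

3


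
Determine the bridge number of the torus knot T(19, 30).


The bridge number of T(p,q) is min(p,q).
min(19, 30) = 19

19


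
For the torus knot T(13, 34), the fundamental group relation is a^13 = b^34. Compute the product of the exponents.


The relation is a^13 = b^34.
Product of exponents = 13 * 34
= 442

442


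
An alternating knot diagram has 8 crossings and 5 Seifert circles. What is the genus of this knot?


For alternating knots, g = (c - s + 1)/2.
= (8 - 5 + 1)/2
= 4/2 = 2

2


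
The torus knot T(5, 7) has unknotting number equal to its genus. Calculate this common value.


For a torus knot T(p,q), both the unknotting number and genus equal (p-1)(q-1)/2.
= (5-1)(7-1)/2
= 4*6/2
= 24/2 = 12

12


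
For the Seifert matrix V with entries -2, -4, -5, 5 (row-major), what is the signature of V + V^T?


Step 1: V + V^T = [[-4, -9], [-9, 10]]
Step 2: trace = 6, det = -121
Step 3: Discriminant = 6^2 - 4*(-121) = 520
Step 4: Eigenvalues: 14.4018, -8.40175
Step 5: Signature = (# positive eigenvalues) - (# negative eigenvalues) = 0

0


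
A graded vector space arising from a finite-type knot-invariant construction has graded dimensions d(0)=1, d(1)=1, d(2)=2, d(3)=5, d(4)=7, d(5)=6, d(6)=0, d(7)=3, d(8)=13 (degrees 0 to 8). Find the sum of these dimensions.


Total dimension = d(0) + d(1) + ... + d(8)
= 1 + 1 + 2 + 5 + 7 + 6 + 0 + 3 + 13
= 38

38


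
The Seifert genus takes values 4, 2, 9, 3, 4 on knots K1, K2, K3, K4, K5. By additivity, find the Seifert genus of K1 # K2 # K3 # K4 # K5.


The Seifert genus is additive under connected sum.
Seifert genus(K1 # K2 # K3 # K4 # K5) = (4) + (2) + (9) + (3) + (4)
= 22

22


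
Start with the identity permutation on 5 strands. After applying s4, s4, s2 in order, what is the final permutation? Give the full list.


Starting with identity [1, 2, 3, 4, 5].
Apply generators in sequence:
  After s4: [1, 2, 3, 5, 4]
  After s4: [1, 2, 3, 4, 5]
  After s2: [1, 3, 2, 4, 5]
Final permutation: [1, 3, 2, 4, 5]

[1, 3, 2, 4, 5]


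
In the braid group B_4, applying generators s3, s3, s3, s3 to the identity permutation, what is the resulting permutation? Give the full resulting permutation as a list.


Starting with identity [1, 2, 3, 4].
Apply generators in sequence:
  After s3: [1, 2, 4, 3]
  After s3: [1, 2, 3, 4]
  After s3: [1, 2, 4, 3]
  After s3: [1, 2, 3, 4]
Final permutation: [1, 2, 3, 4]

[1, 2, 3, 4]


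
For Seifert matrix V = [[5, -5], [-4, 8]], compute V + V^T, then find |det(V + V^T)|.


Step 1: Form V + V^T where V = [[5, -5], [-4, 8]]
  V^T = [[5, -4], [-5, 8]]
  V + V^T = [[10, -9], [-9, 16]]
Step 2: det(V + V^T) = 10*16 - (-9)*(-9)
  = 160 - 81 = 79
Step 3: Knot determinant = |det(V + V^T)| = |79| = 79

79


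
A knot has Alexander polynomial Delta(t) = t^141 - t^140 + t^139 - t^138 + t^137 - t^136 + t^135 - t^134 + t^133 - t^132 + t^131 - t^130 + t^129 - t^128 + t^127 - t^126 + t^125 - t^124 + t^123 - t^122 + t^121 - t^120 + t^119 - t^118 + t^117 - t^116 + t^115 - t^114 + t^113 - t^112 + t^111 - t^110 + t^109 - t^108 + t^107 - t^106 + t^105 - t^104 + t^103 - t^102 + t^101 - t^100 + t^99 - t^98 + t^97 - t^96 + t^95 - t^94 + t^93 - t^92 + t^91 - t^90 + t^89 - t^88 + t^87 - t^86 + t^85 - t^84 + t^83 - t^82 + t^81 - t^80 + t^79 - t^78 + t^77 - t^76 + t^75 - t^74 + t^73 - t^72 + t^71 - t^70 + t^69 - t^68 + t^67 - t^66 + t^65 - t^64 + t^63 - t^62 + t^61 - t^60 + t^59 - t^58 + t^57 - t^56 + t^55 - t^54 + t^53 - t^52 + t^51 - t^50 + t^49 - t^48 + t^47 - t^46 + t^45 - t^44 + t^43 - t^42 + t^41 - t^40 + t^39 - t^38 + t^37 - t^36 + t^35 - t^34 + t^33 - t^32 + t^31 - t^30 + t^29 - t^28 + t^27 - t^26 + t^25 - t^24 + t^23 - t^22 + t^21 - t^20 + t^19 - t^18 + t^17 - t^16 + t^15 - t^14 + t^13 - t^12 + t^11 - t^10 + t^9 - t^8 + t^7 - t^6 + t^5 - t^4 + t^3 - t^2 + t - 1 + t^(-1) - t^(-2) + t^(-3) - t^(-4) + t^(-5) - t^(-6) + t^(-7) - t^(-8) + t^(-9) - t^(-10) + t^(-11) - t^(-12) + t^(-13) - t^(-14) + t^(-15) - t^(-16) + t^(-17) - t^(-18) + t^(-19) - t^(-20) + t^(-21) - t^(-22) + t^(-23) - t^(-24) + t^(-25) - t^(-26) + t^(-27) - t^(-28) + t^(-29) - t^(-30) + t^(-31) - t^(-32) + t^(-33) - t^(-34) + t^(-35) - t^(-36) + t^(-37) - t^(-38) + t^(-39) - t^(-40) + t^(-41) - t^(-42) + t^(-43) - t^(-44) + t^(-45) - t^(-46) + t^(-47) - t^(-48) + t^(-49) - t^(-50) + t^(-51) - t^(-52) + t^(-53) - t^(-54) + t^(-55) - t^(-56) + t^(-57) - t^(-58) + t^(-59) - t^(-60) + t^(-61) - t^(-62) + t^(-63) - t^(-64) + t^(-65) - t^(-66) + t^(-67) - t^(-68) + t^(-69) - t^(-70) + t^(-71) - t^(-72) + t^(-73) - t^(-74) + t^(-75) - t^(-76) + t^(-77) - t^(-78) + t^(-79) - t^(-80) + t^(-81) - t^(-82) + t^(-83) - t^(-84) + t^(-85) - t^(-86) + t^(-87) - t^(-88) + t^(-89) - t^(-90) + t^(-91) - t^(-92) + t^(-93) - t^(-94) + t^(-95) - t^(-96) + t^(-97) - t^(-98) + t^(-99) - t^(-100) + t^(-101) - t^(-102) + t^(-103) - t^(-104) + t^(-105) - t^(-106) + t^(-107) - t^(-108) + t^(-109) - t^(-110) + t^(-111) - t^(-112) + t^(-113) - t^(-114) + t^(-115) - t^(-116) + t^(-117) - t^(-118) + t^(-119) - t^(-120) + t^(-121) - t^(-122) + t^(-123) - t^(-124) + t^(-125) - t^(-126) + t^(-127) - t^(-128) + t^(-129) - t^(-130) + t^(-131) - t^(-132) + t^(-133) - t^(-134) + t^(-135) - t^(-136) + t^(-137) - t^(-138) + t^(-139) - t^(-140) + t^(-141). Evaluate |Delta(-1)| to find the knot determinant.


Step 1: The polynomial has 283 terms with alternating signs, exponents from 141 down to -141.
Step 2: Substitute t = -1. The i-th term has coefficient (-1)^i and exponent (m-i),
  so its value is (-1)^i * (-1)^(m-i) = (-1)^m = -1 for every i.
Step 3: All 283 terms equal -1, so Delta(-1) = 283 * (-1) = -283
Step 4: |Delta(-1)| = 283

283


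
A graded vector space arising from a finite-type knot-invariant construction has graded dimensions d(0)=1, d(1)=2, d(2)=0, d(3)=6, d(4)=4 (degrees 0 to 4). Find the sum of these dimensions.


Total dimension = d(0) + d(1) + ... + d(4)
= 1 + 2 + 0 + 6 + 4
= 13

13


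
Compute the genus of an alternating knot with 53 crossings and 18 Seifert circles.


For alternating knots, g = (c - s + 1)/2.
= (53 - 18 + 1)/2
= 36/2 = 18

18


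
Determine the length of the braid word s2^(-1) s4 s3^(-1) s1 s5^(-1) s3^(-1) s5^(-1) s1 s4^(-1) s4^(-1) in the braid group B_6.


The word length counts the number of generators (including inverses).
Listing each generator: s2^(-1), s4, s3^(-1), s1, s5^(-1), s3^(-1), s5^(-1), s1, s4^(-1), s4^(-1)
There are 10 generators in this braid word.

10


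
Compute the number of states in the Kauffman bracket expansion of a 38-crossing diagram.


Each crossing contributes 2 choices (A-smoothing or B-smoothing).
Total states = 2^38 = 274877906944

274877906944


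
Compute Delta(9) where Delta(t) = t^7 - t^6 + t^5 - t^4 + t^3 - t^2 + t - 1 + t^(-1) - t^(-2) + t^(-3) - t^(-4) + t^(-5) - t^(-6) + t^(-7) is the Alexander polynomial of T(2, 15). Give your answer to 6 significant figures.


Substituting t = 9 into Delta(t) = t^7 - t^6 + t^5 - t^4 + t^3 - t^2 + t - 1 + t^(-1) - t^(-2) + t^(-3) - t^(-4) + t^(-5) - t^(-6) + t^(-7):
Term values: (4782969) + (-531441) + (59049) + (-6561) + (729) + (-81) + (9) + (-1) + (0.111111) + (-0.0123457) + (0.00137174) + (-0.000152416) + (1.69351e-05) + (-1.88168e-06) + (2.09075e-07)
Sum = 4304672.1
Rounded to 6 significant figures: 4.30467e+06

4.30467e+06
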